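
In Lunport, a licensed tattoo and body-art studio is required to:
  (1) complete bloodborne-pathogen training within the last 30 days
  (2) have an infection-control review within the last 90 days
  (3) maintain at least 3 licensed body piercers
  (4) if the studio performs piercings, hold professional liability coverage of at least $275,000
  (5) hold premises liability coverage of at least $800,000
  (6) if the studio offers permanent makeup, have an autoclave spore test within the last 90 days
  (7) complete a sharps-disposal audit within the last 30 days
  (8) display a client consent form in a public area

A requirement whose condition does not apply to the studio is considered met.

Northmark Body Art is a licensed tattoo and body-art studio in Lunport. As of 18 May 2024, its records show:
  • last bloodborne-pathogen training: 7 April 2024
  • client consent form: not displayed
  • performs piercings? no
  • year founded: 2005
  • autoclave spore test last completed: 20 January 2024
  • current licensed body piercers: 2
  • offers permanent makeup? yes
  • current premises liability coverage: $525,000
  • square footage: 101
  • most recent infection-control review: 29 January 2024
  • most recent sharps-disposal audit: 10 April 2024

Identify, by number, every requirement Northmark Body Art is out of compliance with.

1, 2, 3, 5, 6, 7, 8

1. bloodborne-pathogen training 41 days ago vs limit 30 → not met
2. infection-control review 110 days ago vs limit 90 → not met
3. licensed body piercers 2 < 3 → not met
4. condition 'performs piercings' does not hold → requirement n/a → met
5. premises liability coverage $525,000 < $800,000 → not met
6. condition 'offers permanent makeup' holds; autoclave spore test 119 days ago vs limit 90 → not met
7. sharps-disposal audit 38 days ago vs limit 30 → not met
8. client consent form absent → not met
Not met: 1, 2, 3, 5, 6, 7, 8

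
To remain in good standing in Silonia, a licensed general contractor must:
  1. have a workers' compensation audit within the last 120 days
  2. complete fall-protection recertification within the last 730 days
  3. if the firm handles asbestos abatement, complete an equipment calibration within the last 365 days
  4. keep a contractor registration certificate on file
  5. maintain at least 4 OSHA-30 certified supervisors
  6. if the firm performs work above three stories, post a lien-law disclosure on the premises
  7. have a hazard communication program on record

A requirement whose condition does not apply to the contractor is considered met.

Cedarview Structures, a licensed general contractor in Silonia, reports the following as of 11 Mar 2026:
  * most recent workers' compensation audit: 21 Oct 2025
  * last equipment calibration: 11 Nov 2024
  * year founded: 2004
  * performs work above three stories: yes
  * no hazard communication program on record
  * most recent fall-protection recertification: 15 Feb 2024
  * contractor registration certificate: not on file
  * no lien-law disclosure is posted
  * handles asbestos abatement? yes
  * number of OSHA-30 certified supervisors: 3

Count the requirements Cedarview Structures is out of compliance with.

1. workers' compensation audit 141 days ago vs limit 120 → not met
2. fall-protection recertification 755 days ago vs limit 730 → not met
3. condition 'handles asbestos abatement' holds; equipment calibration 485 days ago vs limit 365 → not met
4. contractor registration certificate absent → not met
5. OSHA-30 certified supervisors 3 < 4 → not met
6. condition 'performs work above three stories' holds; lien-law disclosure absent → not met
7. hazard communication program absent → not met
Not met: 7 of 7

7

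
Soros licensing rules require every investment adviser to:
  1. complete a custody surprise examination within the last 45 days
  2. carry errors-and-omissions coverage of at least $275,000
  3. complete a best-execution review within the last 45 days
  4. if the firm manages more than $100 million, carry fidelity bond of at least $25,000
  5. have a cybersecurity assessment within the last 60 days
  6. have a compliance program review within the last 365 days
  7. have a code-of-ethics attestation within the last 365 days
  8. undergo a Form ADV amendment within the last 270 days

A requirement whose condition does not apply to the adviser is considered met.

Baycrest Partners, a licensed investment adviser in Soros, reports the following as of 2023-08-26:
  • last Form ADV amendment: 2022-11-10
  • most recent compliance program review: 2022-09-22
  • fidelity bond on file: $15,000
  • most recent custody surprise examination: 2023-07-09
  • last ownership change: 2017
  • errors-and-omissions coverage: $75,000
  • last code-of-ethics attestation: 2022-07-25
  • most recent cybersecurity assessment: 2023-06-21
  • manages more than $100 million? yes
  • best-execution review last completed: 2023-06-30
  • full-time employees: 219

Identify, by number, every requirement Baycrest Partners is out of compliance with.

1. custody surprise examination 48 days ago vs limit 45 → not met
2. errors-and-omissions coverage $75,000 < $275,000 → not met
3. best-execution review 57 days ago vs limit 45 → not met
4. condition 'manages more than $100 million' holds; fidelity bond $15,000 < $25,000 → not met
5. cybersecurity assessment 66 days ago vs limit 60 → not met
6. compliance program review 338 days ago vs limit 365 → met
7. code-of-ethics attestation 397 days ago vs limit 365 → not met
8. Form ADV amendment 289 days ago vs limit 270 → not met
Not met: 1, 2, 3, 4, 5, 7, 8

1, 2, 3, 4, 5, 7, 8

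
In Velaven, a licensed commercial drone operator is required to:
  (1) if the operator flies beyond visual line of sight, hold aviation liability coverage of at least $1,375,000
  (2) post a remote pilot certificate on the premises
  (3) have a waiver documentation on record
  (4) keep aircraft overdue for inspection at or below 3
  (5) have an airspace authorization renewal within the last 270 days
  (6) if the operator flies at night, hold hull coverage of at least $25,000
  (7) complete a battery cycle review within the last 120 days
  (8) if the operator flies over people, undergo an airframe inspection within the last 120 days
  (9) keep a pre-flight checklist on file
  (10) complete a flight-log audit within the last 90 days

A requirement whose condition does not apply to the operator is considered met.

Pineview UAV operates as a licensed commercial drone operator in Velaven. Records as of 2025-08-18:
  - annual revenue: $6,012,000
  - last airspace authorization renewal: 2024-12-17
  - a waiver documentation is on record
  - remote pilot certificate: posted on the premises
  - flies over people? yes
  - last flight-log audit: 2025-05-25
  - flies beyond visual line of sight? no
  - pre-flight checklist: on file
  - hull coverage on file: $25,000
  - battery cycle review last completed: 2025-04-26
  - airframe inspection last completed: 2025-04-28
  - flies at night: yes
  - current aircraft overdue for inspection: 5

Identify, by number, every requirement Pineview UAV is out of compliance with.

1. condition 'flies beyond visual line of sight' does not hold → requirement n/a → met
2. remote pilot certificate present → met
3. waiver documentation present → met
4. aircraft overdue for inspection 5 > 3 → not met
5. airspace authorization renewal 244 days ago vs limit 270 → met
6. condition 'flies at night' holds; hull coverage $25,000 ≥ $25,000 → met
7. battery cycle review 114 days ago vs limit 120 → met
8. condition 'flies over people' holds; airframe inspection 112 days ago vs limit 120 → met
9. pre-flight checklist present → met
10. flight-log audit 85 days ago vs limit 90 → met
Not met: 4

4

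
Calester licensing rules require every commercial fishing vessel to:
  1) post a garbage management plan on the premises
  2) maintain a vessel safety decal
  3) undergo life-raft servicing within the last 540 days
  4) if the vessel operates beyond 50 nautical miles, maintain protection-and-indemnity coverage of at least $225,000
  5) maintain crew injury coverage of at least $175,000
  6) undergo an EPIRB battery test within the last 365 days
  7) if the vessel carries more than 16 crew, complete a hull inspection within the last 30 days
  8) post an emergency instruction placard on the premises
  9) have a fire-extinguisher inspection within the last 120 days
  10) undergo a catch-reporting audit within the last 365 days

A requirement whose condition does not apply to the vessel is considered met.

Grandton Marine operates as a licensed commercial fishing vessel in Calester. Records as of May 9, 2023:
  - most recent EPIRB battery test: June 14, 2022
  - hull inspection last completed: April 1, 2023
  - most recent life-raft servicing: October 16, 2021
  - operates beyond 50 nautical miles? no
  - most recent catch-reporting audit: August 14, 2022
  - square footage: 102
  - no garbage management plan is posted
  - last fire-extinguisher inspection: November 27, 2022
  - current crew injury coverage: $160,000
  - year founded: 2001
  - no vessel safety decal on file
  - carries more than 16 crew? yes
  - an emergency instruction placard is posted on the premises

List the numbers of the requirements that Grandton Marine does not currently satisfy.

1. garbage management plan absent → not met
2. vessel safety decal absent → not met
3. life-raft servicing 570 days ago vs limit 540 → not met
4. condition 'operates beyond 50 nautical miles' does not hold → requirement n/a → met
5. crew injury coverage $160,000 < $175,000 → not met
6. EPIRB battery test 329 days ago vs limit 365 → met
7. condition 'carries more than 16 crew' holds; hull inspection 38 days ago vs limit 30 → not met
8. emergency instruction placard present → met
9. fire-extinguisher inspection 163 days ago vs limit 120 → not met
10. catch-reporting audit 268 days ago vs limit 365 → met
Not met: 1, 2, 3, 5, 7, 9

1, 2, 3, 5, 7, 9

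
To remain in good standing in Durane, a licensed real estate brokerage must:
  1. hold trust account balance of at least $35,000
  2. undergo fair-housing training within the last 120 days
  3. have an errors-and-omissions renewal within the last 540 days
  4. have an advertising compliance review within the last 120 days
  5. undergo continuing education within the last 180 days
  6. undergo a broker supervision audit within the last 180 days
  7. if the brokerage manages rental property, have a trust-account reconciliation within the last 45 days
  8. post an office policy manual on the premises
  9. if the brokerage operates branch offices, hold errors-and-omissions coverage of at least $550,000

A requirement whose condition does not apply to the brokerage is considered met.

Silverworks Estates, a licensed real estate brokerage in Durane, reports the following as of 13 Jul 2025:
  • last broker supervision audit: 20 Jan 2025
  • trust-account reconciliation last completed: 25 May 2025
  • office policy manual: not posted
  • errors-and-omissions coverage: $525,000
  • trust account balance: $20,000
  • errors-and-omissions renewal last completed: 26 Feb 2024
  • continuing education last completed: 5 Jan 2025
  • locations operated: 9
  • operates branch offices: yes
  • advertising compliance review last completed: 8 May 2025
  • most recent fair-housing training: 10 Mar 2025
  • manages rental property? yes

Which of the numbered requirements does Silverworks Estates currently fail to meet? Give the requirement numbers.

1, 2, 5, 7, 8, 9

1. trust account balance $20,000 < $35,000 → not met
2. fair-housing training 125 days ago vs limit 120 → not met
3. errors-and-omissions renewal 503 days ago vs limit 540 → met
4. advertising compliance review 66 days ago vs limit 120 → met
5. continuing education 189 days ago vs limit 180 → not met
6. broker supervision audit 174 days ago vs limit 180 → met
7. condition 'manages rental property' holds; trust-account reconciliation 49 days ago vs limit 45 → not met
8. office policy manual absent → not met
9. condition 'operates branch offices' holds; errors-and-omissions coverage $525,000 < $550,000 → not met
Not met: 1, 2, 5, 7, 8, 9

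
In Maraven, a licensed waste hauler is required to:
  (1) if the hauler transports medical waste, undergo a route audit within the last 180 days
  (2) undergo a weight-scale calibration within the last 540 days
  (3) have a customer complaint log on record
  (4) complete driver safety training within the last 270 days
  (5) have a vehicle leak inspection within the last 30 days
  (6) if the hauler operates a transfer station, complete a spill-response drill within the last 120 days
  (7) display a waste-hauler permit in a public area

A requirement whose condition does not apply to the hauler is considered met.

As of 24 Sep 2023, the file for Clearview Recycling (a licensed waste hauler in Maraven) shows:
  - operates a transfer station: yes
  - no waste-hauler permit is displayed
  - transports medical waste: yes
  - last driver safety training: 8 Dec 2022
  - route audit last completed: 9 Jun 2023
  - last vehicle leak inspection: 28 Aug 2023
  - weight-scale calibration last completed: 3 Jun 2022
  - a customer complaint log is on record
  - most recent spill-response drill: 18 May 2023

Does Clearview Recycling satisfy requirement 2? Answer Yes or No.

2. weight-scale calibration 478 days ago vs limit 540 → met

Yes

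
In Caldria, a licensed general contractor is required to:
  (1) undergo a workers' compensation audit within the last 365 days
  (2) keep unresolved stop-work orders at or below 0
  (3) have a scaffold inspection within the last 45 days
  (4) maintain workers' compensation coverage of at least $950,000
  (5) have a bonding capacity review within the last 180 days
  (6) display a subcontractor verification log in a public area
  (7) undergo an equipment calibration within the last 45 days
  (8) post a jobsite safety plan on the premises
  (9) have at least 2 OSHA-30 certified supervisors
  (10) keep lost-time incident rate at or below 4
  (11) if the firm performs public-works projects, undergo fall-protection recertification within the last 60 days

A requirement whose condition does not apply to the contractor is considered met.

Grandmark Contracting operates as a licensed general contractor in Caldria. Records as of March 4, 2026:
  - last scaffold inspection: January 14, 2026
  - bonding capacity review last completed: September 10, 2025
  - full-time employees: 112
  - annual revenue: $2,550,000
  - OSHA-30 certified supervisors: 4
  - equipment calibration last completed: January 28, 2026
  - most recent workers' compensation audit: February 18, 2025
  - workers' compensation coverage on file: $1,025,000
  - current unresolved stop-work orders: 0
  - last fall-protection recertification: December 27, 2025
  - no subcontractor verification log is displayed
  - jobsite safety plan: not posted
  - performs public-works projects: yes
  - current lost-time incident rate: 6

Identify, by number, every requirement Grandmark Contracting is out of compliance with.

1, 3, 6, 8, 10, 11

1. workers' compensation audit 379 days ago vs limit 365 → not met
2. unresolved stop-work orders 0 ≤ 0 → met
3. scaffold inspection 49 days ago vs limit 45 → not met
4. workers' compensation coverage $1,025,000 ≥ $950,000 → met
5. bonding capacity review 175 days ago vs limit 180 → met
6. subcontractor verification log absent → not met
7. equipment calibration 35 days ago vs limit 45 → met
8. jobsite safety plan absent → not met
9. OSHA-30 certified supervisors 4 ≥ 2 → met
10. lost-time incident rate 6 > 4 → not met
11. condition 'performs public-works projects' holds; fall-protection recertification 67 days ago vs limit 60 → not met
Not met: 1, 3, 6, 8, 10, 11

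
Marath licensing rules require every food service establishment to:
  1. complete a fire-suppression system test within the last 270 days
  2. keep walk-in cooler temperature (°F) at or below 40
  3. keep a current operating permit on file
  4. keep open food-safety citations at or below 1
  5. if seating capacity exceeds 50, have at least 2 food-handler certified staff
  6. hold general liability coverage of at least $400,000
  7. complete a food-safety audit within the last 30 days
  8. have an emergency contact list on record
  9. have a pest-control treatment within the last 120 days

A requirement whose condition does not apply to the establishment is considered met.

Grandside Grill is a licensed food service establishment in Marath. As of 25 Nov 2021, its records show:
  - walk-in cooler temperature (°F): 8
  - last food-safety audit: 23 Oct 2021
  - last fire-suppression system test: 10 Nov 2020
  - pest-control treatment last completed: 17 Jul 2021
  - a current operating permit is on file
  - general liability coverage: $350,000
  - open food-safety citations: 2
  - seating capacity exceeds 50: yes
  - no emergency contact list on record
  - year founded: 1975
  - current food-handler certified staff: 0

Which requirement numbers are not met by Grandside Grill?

1. fire-suppression system test 380 days ago vs limit 270 → not met
2. walk-in cooler temperature (°F) 8 ≤ 40 → met
3. current operating permit present → met
4. open food-safety citations 2 > 1 → not met
5. condition 'seating capacity exceeds 50' holds; food-handler certified staff 0 < 2 → not met
6. general liability coverage $350,000 < $400,000 → not met
7. food-safety audit 33 days ago vs limit 30 → not met
8. emergency contact list absent → not met
9. pest-control treatment 131 days ago vs limit 120 → not met
Not met: 1, 4, 5, 6, 7, 8, 9

1, 4, 5, 6, 7, 8, 9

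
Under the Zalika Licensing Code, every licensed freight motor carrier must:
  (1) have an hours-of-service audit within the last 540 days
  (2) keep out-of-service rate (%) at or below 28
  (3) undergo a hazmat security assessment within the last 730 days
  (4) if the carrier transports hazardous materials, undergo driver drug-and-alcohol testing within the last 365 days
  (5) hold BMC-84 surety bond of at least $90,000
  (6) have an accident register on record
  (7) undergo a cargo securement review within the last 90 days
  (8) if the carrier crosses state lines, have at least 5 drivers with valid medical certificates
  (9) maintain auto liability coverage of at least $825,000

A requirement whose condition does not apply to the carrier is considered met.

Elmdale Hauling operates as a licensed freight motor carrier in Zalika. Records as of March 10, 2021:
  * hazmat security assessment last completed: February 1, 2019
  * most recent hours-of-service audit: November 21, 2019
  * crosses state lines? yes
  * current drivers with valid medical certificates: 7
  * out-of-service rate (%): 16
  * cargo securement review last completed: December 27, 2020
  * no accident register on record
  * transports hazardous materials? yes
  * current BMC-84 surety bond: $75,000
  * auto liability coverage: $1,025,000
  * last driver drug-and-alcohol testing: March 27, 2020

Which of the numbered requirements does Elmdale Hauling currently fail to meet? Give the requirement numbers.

3, 5, 6

1. hours-of-service audit 475 days ago vs limit 540 → met
2. out-of-service rate (%) 16 ≤ 28 → met
3. hazmat security assessment 768 days ago vs limit 730 → not met
4. condition 'transports hazardous materials' holds; driver drug-and-alcohol testing 348 days ago vs limit 365 → met
5. BMC-84 surety bond $75,000 < $90,000 → not met
6. accident register absent → not met
7. cargo securement review 73 days ago vs limit 90 → met
8. condition 'crosses state lines' holds; drivers with valid medical certificates 7 ≥ 5 → met
9. auto liability coverage $1,025,000 ≥ $825,000 → met
Not met: 3, 5, 6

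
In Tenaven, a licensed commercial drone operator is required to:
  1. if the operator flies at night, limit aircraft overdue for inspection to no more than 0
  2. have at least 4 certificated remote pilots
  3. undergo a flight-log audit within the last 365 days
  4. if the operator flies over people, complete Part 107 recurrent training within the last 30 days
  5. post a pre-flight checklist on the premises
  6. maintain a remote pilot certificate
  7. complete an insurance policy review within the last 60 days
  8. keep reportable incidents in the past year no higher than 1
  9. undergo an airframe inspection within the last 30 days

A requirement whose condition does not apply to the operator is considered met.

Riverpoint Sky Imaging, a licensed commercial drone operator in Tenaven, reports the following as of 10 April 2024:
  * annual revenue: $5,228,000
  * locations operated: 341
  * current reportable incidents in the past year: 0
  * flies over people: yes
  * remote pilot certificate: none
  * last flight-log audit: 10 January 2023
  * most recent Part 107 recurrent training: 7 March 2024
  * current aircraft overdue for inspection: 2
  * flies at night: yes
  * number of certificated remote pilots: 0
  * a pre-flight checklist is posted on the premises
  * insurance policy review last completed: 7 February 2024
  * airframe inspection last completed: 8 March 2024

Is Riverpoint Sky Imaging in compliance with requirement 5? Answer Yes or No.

5. pre-flight checklist present → met

Yes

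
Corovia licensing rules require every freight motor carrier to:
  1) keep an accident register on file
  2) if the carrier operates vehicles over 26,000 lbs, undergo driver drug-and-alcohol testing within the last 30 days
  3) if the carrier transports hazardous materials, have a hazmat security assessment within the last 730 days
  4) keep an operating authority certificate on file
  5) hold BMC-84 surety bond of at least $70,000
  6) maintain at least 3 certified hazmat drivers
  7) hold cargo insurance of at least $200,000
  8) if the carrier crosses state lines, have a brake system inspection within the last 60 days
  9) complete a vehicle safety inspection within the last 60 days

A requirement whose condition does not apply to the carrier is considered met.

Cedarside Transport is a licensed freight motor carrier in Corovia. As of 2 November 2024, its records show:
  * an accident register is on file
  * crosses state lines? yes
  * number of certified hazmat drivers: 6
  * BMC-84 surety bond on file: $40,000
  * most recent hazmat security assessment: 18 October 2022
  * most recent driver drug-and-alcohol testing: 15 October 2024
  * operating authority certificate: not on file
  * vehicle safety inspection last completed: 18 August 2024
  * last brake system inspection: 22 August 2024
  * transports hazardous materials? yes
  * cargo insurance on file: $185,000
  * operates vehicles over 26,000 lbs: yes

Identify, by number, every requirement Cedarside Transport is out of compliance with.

1. accident register present → met
2. condition 'operates vehicles over 26,000 lbs' holds; driver drug-and-alcohol testing 18 days ago vs limit 30 → met
3. condition 'transports hazardous materials' holds; hazmat security assessment 746 days ago vs limit 730 → not met
4. operating authority certificate absent → not met
5. BMC-84 surety bond $40,000 < $70,000 → not met
6. certified hazmat drivers 6 ≥ 3 → met
7. cargo insurance $185,000 < $200,000 → not met
8. condition 'crosses state lines' holds; brake system inspection 72 days ago vs limit 60 → not met
9. vehicle safety inspection 76 days ago vs limit 60 → not met
Not met: 3, 4, 5, 7, 8, 9

3, 4, 5, 7, 8, 9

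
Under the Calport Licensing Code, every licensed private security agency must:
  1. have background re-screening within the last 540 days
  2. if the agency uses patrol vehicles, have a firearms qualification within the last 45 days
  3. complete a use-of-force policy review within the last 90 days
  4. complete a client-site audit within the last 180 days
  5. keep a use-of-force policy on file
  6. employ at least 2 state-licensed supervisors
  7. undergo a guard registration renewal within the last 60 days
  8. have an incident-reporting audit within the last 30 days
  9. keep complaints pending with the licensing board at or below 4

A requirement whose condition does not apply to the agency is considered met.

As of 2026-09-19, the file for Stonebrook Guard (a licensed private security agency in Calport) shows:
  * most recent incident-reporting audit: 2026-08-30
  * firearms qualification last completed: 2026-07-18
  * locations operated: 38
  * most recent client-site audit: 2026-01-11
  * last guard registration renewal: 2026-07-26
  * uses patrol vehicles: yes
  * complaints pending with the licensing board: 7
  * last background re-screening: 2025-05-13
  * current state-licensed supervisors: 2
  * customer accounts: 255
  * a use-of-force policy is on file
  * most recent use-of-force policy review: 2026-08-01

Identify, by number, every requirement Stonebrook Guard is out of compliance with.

2, 4, 9

1. background re-screening 494 days ago vs limit 540 → met
2. condition 'uses patrol vehicles' holds; firearms qualification 63 days ago vs limit 45 → not met
3. use-of-force policy review 49 days ago vs limit 90 → met
4. client-site audit 251 days ago vs limit 180 → not met
5. use-of-force policy present → met
6. state-licensed supervisors 2 ≥ 2 → met
7. guard registration renewal 55 days ago vs limit 60 → met
8. incident-reporting audit 20 days ago vs limit 30 → met
9. complaints pending with the licensing board 7 > 4 → not met
Not met: 2, 4, 9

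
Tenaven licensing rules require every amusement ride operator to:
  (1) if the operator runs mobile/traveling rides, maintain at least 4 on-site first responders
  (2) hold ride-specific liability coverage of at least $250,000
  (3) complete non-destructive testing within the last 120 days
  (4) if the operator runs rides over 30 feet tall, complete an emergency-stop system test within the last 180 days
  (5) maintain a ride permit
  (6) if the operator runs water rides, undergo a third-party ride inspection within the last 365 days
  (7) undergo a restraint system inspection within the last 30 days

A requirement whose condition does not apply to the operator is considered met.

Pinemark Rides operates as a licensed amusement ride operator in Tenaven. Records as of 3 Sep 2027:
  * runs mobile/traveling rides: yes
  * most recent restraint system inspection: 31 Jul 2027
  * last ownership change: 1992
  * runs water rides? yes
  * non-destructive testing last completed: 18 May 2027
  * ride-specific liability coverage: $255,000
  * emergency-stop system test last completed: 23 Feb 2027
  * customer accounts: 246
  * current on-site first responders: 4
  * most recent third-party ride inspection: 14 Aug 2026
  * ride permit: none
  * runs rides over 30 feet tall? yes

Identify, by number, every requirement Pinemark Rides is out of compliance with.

1. condition 'runs mobile/traveling rides' holds; on-site first responders 4 ≥ 4 → met
2. ride-specific liability coverage $255,000 ≥ $250,000 → met
3. non-destructive testing 108 days ago vs limit 120 → met
4. condition 'runs rides over 30 feet tall' holds; emergency-stop system test 192 days ago vs limit 180 → not met
5. ride permit absent → not met
6. condition 'runs water rides' holds; third-party ride inspection 385 days ago vs limit 365 → not met
7. restraint system inspection 34 days ago vs limit 30 → not met
Not met: 4, 5, 6, 7

4, 5, 6, 7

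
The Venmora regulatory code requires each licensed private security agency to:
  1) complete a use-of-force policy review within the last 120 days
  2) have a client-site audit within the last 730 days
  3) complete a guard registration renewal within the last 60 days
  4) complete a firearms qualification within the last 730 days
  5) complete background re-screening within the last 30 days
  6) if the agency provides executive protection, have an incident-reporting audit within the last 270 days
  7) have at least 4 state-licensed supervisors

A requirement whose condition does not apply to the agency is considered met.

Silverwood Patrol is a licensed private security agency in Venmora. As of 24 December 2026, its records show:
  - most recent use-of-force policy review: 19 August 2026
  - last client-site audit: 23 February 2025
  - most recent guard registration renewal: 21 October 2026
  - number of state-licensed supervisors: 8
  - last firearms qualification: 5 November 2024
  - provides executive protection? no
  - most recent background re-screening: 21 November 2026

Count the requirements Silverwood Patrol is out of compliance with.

4

1. use-of-force policy review 127 days ago vs limit 120 → not met
2. client-site audit 669 days ago vs limit 730 → met
3. guard registration renewal 64 days ago vs limit 60 → not met
4. firearms qualification 779 days ago vs limit 730 → not met
5. background re-screening 33 days ago vs limit 30 → not met
6. condition 'provides executive protection' does not hold → requirement n/a → met
7. state-licensed supervisors 8 ≥ 4 → met
Not met: 4 of 7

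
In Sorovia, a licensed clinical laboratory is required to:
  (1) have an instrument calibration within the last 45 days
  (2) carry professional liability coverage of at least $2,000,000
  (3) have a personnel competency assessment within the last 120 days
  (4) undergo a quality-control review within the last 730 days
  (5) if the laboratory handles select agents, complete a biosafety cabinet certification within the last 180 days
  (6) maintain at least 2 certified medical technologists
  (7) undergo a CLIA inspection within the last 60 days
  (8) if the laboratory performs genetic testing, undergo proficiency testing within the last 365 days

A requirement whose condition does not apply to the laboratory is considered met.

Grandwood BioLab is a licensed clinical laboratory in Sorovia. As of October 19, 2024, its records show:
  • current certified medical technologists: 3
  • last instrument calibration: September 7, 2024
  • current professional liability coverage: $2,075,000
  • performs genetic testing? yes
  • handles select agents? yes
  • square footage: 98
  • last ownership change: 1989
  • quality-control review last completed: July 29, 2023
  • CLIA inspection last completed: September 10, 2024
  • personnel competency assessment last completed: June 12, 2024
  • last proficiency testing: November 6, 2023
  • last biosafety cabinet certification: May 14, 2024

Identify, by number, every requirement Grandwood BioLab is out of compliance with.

1. instrument calibration 42 days ago vs limit 45 → met
2. professional liability coverage $2,075,000 ≥ $2,000,000 → met
3. personnel competency assessment 129 days ago vs limit 120 → not met
4. quality-control review 448 days ago vs limit 730 → met
5. condition 'handles select agents' holds; biosafety cabinet certification 158 days ago vs limit 180 → met
6. certified medical technologists 3 ≥ 2 → met
7. CLIA inspection 39 days ago vs limit 60 → met
8. condition 'performs genetic testing' holds; proficiency testing 348 days ago vs limit 365 → met
Not met: 3

3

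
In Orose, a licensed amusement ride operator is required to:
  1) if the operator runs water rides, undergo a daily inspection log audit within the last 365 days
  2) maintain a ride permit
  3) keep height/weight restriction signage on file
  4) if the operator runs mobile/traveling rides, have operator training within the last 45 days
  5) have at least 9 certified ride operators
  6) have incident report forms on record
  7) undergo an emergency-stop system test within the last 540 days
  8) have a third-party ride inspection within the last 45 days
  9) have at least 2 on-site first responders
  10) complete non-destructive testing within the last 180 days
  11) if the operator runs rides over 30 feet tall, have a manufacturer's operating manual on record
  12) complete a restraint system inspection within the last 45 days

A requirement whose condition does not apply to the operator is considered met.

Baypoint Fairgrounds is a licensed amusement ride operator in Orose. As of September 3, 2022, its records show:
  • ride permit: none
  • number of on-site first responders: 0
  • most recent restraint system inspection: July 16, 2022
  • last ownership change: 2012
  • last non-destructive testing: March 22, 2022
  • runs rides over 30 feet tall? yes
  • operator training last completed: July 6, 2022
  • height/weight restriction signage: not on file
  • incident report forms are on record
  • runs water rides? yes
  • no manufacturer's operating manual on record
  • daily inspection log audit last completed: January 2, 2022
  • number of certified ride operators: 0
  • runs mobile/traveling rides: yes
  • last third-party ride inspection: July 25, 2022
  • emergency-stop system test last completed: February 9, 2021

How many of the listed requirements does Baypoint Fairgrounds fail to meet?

1. condition 'runs water rides' holds; daily inspection log audit 244 days ago vs limit 365 → met
2. ride permit absent → not met
3. height/weight restriction signage absent → not met
4. condition 'runs mobile/traveling rides' holds; operator training 59 days ago vs limit 45 → not met
5. certified ride operators 0 < 9 → not met
6. incident report forms present → met
7. emergency-stop system test 571 days ago vs limit 540 → not met
8. third-party ride inspection 40 days ago vs limit 45 → met
9. on-site first responders 0 < 2 → not met
10. non-destructive testing 165 days ago vs limit 180 → met
11. condition 'runs rides over 30 feet tall' holds; manufacturer's operating manual absent → not met
12. restraint system inspection 49 days ago vs limit 45 → not met
Not met: 8 of 12

8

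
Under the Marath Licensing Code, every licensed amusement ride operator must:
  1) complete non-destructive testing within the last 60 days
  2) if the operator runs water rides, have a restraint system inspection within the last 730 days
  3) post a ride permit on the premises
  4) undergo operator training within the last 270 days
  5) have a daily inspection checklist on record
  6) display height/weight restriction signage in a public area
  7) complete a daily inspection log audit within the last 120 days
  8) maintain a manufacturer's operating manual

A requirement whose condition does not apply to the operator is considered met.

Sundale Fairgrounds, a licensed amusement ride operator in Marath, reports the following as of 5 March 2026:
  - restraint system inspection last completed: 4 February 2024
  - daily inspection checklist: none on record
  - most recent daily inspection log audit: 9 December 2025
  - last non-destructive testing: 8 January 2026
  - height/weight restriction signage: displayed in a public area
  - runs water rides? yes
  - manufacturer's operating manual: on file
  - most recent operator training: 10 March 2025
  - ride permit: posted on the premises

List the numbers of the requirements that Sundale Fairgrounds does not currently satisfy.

2, 4, 5

1. non-destructive testing 56 days ago vs limit 60 → met
2. condition 'runs water rides' holds; restraint system inspection 760 days ago vs limit 730 → not met
3. ride permit present → met
4. operator training 360 days ago vs limit 270 → not met
5. daily inspection checklist absent → not met
6. height/weight restriction signage present → met
7. daily inspection log audit 86 days ago vs limit 120 → met
8. manufacturer's operating manual present → met
Not met: 2, 4, 5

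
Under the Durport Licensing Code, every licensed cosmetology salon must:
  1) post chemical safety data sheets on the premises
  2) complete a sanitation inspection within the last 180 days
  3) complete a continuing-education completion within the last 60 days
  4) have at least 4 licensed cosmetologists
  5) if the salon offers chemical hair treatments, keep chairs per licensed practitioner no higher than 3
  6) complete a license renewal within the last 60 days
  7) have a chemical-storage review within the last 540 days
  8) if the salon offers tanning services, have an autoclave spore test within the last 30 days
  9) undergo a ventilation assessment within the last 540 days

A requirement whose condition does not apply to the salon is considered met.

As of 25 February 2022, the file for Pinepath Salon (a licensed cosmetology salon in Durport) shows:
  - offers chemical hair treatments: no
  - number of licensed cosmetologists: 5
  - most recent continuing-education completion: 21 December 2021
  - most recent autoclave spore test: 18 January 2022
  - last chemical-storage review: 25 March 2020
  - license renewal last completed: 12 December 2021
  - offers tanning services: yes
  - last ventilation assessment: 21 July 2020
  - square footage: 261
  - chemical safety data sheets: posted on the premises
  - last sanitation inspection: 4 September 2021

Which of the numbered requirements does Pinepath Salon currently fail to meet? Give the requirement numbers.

1. chemical safety data sheets present → met
2. sanitation inspection 174 days ago vs limit 180 → met
3. continuing-education completion 66 days ago vs limit 60 → not met
4. licensed cosmetologists 5 ≥ 4 → met
5. condition 'offers chemical hair treatments' does not hold → requirement n/a → met
6. license renewal 75 days ago vs limit 60 → not met
7. chemical-storage review 702 days ago vs limit 540 → not met
8. condition 'offers tanning services' holds; autoclave spore test 38 days ago vs limit 30 → not met
9. ventilation assessment 584 days ago vs limit 540 → not met
Not met: 3, 6, 7, 8, 9

3, 6, 7, 8, 9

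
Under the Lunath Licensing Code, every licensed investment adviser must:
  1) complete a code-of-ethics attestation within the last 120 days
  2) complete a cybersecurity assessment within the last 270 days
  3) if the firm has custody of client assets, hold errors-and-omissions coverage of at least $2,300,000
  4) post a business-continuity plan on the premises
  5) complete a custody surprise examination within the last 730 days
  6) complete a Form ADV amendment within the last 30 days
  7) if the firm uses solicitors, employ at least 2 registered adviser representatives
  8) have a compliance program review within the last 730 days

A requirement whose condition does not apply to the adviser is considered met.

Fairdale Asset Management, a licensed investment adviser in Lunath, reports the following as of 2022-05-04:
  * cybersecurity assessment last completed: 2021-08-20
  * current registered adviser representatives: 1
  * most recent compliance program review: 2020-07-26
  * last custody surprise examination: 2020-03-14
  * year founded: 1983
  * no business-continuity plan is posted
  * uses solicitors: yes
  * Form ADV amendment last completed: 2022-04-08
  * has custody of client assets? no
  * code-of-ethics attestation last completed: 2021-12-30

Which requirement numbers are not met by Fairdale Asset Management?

1, 4, 5, 7

1. code-of-ethics attestation 125 days ago vs limit 120 → not met
2. cybersecurity assessment 257 days ago vs limit 270 → met
3. condition 'has custody of client assets' does not hold → requirement n/a → met
4. business-continuity plan absent → not met
5. custody surprise examination 781 days ago vs limit 730 → not met
6. Form ADV amendment 26 days ago vs limit 30 → met
7. condition 'uses solicitors' holds; registered adviser representatives 1 < 2 → not met
8. compliance program review 647 days ago vs limit 730 → met
Not met: 1, 4, 5, 7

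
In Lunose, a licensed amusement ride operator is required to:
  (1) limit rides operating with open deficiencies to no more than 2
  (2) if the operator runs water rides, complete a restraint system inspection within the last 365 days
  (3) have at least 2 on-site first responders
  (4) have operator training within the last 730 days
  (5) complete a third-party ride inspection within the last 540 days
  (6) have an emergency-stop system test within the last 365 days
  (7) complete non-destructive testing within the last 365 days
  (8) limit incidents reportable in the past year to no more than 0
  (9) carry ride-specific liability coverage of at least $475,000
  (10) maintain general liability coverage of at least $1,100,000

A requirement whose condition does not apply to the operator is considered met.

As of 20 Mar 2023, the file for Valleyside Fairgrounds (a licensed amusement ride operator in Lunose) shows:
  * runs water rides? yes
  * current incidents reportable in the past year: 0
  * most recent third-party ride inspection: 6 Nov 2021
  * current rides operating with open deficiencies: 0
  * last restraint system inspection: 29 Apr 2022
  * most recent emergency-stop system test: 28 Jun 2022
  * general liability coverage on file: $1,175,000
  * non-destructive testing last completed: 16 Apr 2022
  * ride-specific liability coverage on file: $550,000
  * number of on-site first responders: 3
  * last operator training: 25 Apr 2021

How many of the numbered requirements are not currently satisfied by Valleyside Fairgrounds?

0

1. rides operating with open deficiencies 0 ≤ 2 → met
2. condition 'runs water rides' holds; restraint system inspection 325 days ago vs limit 365 → met
3. on-site first responders 3 ≥ 2 → met
4. operator training 694 days ago vs limit 730 → met
5. third-party ride inspection 499 days ago vs limit 540 → met
6. emergency-stop system test 265 days ago vs limit 365 → met
7. non-destructive testing 338 days ago vs limit 365 → met
8. incidents reportable in the past year 0 ≤ 0 → met
9. ride-specific liability coverage $550,000 ≥ $475,000 → met
10. general liability coverage $1,175,000 ≥ $1,100,000 → met
Not met: 0 of 10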